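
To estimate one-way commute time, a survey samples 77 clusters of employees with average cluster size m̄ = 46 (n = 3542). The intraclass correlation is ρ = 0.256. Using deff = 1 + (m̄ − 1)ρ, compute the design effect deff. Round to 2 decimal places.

12.52

deff = 1 + (46 − 1)·0.256 = 1 + 11.52 = 12.52.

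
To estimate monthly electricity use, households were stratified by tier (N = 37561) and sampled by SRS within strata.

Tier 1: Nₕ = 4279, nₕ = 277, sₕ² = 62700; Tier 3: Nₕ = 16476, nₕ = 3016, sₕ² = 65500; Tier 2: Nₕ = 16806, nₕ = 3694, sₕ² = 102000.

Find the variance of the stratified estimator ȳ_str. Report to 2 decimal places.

Var(ȳ_str) = Σₕ Wₕ²(1 − fₕ)sₕ²/nₕ with Wₕ = Nₕ/N, N = 37561.
Tier 1: Wₕ = 0.11392135; term = 0.11392135²·(1 − 0.06473475)·62700/277 = 2.7474693.
Tier 3: Wₕ = 0.43864647; term = 0.43864647²·(1 − 0.18305414)·65500/3016 = 3.4137563.
Tier 2: Wₕ = 0.44743218; term = 0.44743218²·(1 − 0.21980245)·102000/3694 = 4.3128295.
Sum = 10.474055.

10.47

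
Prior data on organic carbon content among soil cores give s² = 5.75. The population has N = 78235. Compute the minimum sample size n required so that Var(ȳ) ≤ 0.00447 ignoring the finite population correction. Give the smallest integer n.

Without fpc, n₀ = s²/D = 5.75/0.00447 = 1286.3535.
Rounding up, n = 1287.

1287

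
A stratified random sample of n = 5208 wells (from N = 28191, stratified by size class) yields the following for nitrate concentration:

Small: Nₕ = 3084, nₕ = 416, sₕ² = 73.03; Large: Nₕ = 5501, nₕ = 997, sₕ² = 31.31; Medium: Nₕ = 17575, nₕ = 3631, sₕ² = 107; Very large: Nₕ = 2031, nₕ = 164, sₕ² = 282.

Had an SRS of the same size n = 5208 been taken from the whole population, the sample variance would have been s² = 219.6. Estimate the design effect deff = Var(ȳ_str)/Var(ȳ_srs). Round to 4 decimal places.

Var(ȳ_str) = Σ Wₕ²(1−fₕ)sₕ²/nₕ with Wₕ = Nₕ/28191:
  Small: (3084/28191)²·(1−416/3084)·73.03/416 = 0.0018175535
  Large: (5501/28191)²·(1−997/5501)·31.31/997 = 9.7905474 × 10^-4
  Medium: (17575/28191)²·(1−3631/17575)·107/3631 = 0.0090869737
  Very large: (2031/28191)²·(1−164/2031)·282/164 = 0.0082042434
  → Var(ȳ_str) = 0.020087825.
Var(ȳ_srs) = (1 − 5208/28191)·219.6/5208 = 0.034376178.
deff = 0.020087825 / 0.034376178 = 0.5844.

0.5844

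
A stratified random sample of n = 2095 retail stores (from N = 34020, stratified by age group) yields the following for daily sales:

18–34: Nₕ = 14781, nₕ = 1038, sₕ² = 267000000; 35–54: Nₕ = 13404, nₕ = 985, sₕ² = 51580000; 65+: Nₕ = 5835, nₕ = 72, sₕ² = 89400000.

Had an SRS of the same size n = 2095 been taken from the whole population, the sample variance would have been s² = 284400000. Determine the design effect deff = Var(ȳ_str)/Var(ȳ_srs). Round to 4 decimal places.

0.6967

Var(ȳ_str) = Σ Wₕ²(1−fₕ)sₕ²/nₕ with Wₕ = Nₕ/34020:
  18–34: (14781/34020)²·(1−1038/14781)·267000000/1038 = 45147.183
  35–54: (13404/34020)²·(1−985/13404)·51580000/985 = 7531.7784
  65+: (5835/34020)²·(1−72/5835)·89400000/72 = 36076.623
  → Var(ȳ_str) = 88755.584.
Var(ȳ_srs) = (1 − 2095/34020)·284400000/2095 = 127392.
deff = 88755.584 / 127392 = 0.6967.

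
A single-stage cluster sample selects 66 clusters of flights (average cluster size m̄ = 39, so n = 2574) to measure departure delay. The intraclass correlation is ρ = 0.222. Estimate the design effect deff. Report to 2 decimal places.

9.44

deff = 1 + (39 − 1)·0.222 = 1 + 8.436 = 9.436.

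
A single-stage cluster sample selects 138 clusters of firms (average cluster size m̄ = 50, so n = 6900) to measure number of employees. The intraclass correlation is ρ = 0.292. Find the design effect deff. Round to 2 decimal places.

15.31

deff = 1 + (50 − 1)·0.292 = 1 + 14.308 = 15.308.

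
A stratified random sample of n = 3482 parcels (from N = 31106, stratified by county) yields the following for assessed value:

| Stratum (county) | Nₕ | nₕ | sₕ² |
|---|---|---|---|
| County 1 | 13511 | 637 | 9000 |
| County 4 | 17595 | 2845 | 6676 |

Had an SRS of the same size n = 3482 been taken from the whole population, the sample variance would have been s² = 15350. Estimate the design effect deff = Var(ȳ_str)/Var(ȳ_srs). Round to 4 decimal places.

0.8095

Var(ȳ_str) = Σ Wₕ²(1−fₕ)sₕ²/nₕ with Wₕ = Nₕ/31106:
  County 1: (13511/31106)²·(1−637/13511)·9000/637 = 2.5398949
  County 4: (17595/31106)²·(1−2845/17595)·6676/2845 = 0.6294004
  → Var(ȳ_str) = 3.1692953.
Var(ȳ_srs) = (1 − 3482/31106)·15350/3482 = 3.9149121.
deff = 3.1692953 / 3.9149121 = 0.8095.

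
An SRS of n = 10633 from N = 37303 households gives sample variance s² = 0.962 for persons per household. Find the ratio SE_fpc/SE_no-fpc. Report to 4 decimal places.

f = n/N = 10633/37303 = 0.28504410.
SE_no-fpc = √(s²/n) = 0.0095117325; SE_fpc = √((1−f)s²/n) = 0.0080426516.
Ratio = √(1−f) = 0.84555065.

0.8456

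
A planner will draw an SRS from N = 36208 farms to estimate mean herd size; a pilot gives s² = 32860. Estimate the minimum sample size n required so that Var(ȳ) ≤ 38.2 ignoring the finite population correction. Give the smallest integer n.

Without fpc, n₀ = s²/D = 32860/38.2 = 860.2094.
Rounding up, n = 861.

861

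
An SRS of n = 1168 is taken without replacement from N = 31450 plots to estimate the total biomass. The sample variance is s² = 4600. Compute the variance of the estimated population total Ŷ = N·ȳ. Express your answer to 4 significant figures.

3.751 × 10^9

Var(Ŷ) = N²·Var(ȳ) = N²·(1 − n/N)·s²/n.
f = 1168/31450 = 0.03713831; Var(ȳ) = 0.96286169·4600/1168 = 3.7920923.
Var(Ŷ) = 31450² · 3.7920923 = 3.750768 × 10^9.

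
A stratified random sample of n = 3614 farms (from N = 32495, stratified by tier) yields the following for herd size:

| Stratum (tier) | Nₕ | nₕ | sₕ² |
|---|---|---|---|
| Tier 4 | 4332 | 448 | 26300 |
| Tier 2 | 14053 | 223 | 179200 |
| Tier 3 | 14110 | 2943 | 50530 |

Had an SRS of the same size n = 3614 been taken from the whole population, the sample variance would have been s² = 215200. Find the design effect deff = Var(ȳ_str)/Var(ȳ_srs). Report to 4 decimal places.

Var(ȳ_str) = Σ Wₕ²(1−fₕ)sₕ²/nₕ with Wₕ = Nₕ/32495:
  Tier 4: (4332/32495)²·(1−448/4332)·26300/448 = 0.93543221
  Tier 2: (14053/32495)²·(1−223/14053)·179200/223 = 147.90787
  Tier 3: (14110/32495)²·(1−2943/14110)·50530/2943 = 2.5620611
  → Var(ȳ_str) = 151.40536.
Var(ȳ_srs) = (1 − 3614/32495)·215200/3614 = 52.923652.
deff = 151.40536 / 52.923652 = 2.8608.

2.8608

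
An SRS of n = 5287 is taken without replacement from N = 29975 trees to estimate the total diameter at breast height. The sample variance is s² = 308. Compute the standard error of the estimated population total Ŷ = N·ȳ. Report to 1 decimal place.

6565.9

Var(Ŷ) = N²·Var(ȳ) = N²·(1 − n/N)·s²/n.
f = 5287/29975 = 0.17638032; Var(ȳ) = 0.82361968·308/5287 = 0.047980871.
Var(Ŷ) = 29975² · 0.047980871 = 4.3110843 × 10^7.
SE(Ŷ) = √(4.3110843 × 10^7) = 6565.9.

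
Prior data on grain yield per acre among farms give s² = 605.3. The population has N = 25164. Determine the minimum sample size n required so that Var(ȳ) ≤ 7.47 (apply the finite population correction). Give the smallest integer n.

Without fpc, n₀ = s²/D = 605.3/7.47 = 81.0308.
With fpc, (1 − n/N)·s²/n ≤ D requires n ≥ n₀/(1 + n₀/N) = 81.0308/(1 + 81.0308/25164) = 80.7707.
Rounding up, n = 81.

81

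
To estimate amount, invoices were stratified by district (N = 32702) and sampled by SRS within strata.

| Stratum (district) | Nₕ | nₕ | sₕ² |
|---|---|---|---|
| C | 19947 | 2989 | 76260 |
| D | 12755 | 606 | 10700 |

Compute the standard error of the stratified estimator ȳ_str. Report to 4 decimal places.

Var(ȳ_str) = Σₕ Wₕ²(1 − fₕ)sₕ²/nₕ with Wₕ = Nₕ/N, N = 32702.
C: Wₕ = 0.60996269; term = 0.60996269²·(1 − 0.14984709)·76260/2989 = 8.0700175.
D: Wₕ = 0.39003731; term = 0.39003731²·(1 − 0.04751078)·10700/606 = 2.5584888.
Sum = 10.628506.
SE = √(10.628506) = 3.2601.

3.2601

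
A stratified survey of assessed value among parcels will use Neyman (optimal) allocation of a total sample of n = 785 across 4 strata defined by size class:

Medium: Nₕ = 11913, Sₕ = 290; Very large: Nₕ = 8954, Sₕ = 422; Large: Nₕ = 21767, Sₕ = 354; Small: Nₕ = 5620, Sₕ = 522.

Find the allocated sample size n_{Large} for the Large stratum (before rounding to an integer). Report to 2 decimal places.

Neyman allocation: nₕ = n·NₕSₕ / Σⱼ NⱼSⱼ.
Σ NⱼSⱼ = 11913·290 + 8954·422 + 21767·354 + 5620·522 = 1.7872516 × 10^7.
n_{Large} = 785·21767·354 / (1.7872516 × 10^7) = 338.44.

338.44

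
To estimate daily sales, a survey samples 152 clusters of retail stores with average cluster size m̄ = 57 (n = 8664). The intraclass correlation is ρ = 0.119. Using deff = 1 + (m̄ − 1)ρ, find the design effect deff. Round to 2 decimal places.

7.66

deff = 1 + (57 − 1)·0.119 = 1 + 6.664 = 7.664.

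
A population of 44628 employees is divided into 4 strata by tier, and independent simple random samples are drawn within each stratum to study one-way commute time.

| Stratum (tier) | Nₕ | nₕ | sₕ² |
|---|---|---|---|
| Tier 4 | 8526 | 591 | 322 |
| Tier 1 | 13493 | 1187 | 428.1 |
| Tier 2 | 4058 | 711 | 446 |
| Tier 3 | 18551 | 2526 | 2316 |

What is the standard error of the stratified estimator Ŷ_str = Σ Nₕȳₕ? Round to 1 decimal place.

Var(Ŷ_str) = Σₕ Nₕ²(1 − fₕ)sₕ²/nₕ.
Tier 4: 8526²·(1 − 591/8526)·322/591 = 3.6860451 × 10^7.
Tier 1: 13493²·(1 − 1187/13493)·428.1/1187 = 5.988526 × 10^7.
Tier 2: 4058²·(1 − 711/4058)·446/711 = 8.5198709 × 10^6.
Tier 3: 18551²·(1 − 2526/18551)·2316/2526 = 2.725653 × 10^8.
Sum = 3.7783088 × 10^8.
SE = √(3.7783088 × 10^8) = 19437.9.

19437.9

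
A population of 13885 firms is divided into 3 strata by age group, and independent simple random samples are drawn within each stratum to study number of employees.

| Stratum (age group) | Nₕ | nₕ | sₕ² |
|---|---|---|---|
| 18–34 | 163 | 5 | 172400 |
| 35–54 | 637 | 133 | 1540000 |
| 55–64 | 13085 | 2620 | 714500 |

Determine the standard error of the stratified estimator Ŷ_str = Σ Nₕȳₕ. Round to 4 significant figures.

204800

Var(Ŷ_str) = Σₕ Nₕ²(1 − fₕ)sₕ²/nₕ.
18–34: 163²·(1 − 5/163)·172400/5 = 8.8799792 × 10^8.
35–54: 637²·(1 − 133/637)·1540000/133 = 3.7173979 × 10^9.
55–64: 13085²·(1 − 2620/13085)·714500/2620 = 3.7343404 × 10^10.
Sum = 4.19488 × 10^10.
SE = √(4.19488 × 10^10) = 204800.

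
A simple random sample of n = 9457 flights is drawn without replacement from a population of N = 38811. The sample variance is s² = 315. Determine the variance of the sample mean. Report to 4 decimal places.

0.0252

Under SRS without replacement, Var(ȳ) = (1 − f)·s²/n with f = n/N = 9457/38811 = 0.24366803.
Var(ȳ) = (1 − 0.24366803)·315/9457 = 0.75633197·0.03330866 = 0.025192405.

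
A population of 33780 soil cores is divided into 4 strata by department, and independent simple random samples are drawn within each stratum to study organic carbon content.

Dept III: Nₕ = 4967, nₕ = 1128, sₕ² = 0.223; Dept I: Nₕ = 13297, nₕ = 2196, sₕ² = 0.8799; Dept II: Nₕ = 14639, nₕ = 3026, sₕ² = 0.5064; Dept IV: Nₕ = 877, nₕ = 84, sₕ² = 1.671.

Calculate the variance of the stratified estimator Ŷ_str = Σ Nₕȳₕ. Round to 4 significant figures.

105200

Var(Ŷ_str) = Σₕ Nₕ²(1 − fₕ)sₕ²/nₕ.
Dept III: 4967²·(1 − 1128/4967)·0.223/1128 = 3769.7108.
Dept I: 13297²·(1 − 2196/13297)·0.8799/2196 = 59144.825.
Dept II: 14639²·(1 − 3026/14639)·0.5064/3026 = 28449.891.
Dept IV: 877²·(1 − 84/877)·1.671/84 = 13834.706.
Sum = 105199.13.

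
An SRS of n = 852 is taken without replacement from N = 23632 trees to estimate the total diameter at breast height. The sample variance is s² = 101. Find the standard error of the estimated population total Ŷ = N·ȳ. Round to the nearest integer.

Var(Ŷ) = N²·Var(ȳ) = N²·(1 − n/N)·s²/n.
f = 852/23632 = 0.03605281; Var(ȳ) = 0.96394719·101/852 = 0.11427073.
Var(Ŷ) = 23632² · 0.11427073 = 6.3816937 × 10^7.
SE(Ŷ) = √(6.3816937 × 10^7) = 7989.

7989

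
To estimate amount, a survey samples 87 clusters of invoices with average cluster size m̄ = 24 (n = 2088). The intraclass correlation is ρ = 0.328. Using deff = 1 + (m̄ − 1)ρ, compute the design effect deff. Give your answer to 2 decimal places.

deff = 1 + (24 − 1)·0.328 = 1 + 7.544 = 8.544.

8.54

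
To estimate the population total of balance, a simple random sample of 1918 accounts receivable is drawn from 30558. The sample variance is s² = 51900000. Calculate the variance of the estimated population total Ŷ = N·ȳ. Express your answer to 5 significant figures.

2.3682 × 10^13

Var(Ŷ) = N²·Var(ȳ) = N²·(1 − n/N)·s²/n.
f = 1918/30558 = 0.06276589; Var(ȳ) = 0.93723411·51900000/1918 = 25361.027.
Var(Ŷ) = 30558² · 25361.027 = 2.3681908 × 10^13.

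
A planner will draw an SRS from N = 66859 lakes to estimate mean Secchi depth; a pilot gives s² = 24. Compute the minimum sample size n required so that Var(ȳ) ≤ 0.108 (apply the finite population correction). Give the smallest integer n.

222

Without fpc, n₀ = s²/D = 24/0.108 = 222.2222.
With fpc, (1 − n/N)·s²/n ≤ D requires n ≥ n₀/(1 + n₀/N) = 222.2222/(1 + 222.2222/66859) = 221.4860.
Rounding up, n = 222.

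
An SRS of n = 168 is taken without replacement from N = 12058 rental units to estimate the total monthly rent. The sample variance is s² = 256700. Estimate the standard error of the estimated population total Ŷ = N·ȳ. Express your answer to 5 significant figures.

Var(Ŷ) = N²·Var(ȳ) = N²·(1 − n/N)·s²/n.
f = 168/12058 = 0.01393266; Var(ȳ) = 0.98606734·256700/168 = 1506.6874.
Var(Ŷ) = 12058² · 1506.6874 = 2.1906536 × 10^11.
SE(Ŷ) = √(2.1906536 × 10^11) = 468040.

468040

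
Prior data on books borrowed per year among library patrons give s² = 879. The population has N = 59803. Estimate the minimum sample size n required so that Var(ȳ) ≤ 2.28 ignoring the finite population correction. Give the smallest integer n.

386

Without fpc, n₀ = s²/D = 879/2.28 = 385.5263.
Rounding up, n = 386.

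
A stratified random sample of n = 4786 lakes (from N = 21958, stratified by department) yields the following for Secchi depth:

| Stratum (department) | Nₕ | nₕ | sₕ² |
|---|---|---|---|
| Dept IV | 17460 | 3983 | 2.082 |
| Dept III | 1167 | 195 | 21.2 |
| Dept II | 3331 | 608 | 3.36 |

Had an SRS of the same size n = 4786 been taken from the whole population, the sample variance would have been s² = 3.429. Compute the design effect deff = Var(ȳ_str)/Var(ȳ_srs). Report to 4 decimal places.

Var(ȳ_str) = Σ Wₕ²(1−fₕ)sₕ²/nₕ with Wₕ = Nₕ/21958:
  Dept IV: (17460/21958)²·(1−3983/17460)·2.082/3983 = 2.5510697 × 10^-4
  Dept III: (1167/21958)²·(1−195/1167)·21.2/195 = 2.5577189 × 10^-4
  Dept II: (3331/21958)²·(1−608/3331)·3.36/608 = 1.0396147 × 10^-4
  → Var(ȳ_str) = 6.1484033 × 10^-4.
Var(ȳ_srs) = (1 − 4786/21958)·3.429/4786 = 5.6030293 × 10^-4.
deff = (6.1484033 × 10^-4) / (5.6030293 × 10^-4) = 1.0973.

1.0973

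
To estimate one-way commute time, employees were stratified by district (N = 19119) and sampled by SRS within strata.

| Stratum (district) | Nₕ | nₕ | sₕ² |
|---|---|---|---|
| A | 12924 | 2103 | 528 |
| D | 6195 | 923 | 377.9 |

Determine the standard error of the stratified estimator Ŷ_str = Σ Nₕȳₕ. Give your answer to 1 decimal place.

6963.1

Var(Ŷ_str) = Σₕ Nₕ²(1 − fₕ)sₕ²/nₕ.
A: 12924²·(1 − 2103/12924)·528/2103 = 3.5112277 × 10^7.
D: 6195²·(1 − 923/6195)·377.9/923 = 1.3371863 × 10^7.
Sum = 4.848414 × 10^7.
SE = √(4.848414 × 10^7) = 6963.1.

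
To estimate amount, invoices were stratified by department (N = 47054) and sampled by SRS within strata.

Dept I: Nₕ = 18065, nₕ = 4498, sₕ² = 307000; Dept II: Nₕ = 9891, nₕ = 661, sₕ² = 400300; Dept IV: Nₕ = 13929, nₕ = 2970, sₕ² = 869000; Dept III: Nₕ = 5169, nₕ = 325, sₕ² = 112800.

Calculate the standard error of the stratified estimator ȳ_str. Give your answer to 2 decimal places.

Var(ȳ_str) = Σₕ Wₕ²(1 − fₕ)sₕ²/nₕ with Wₕ = Nₕ/N, N = 47054.
Dept I: Wₕ = 0.38392060; term = 0.38392060²·(1 − 0.24898976)·307000/4498 = 7.5552288.
Dept II: Wₕ = 0.21020530; term = 0.21020530²·(1 − 0.06682843)·400300/661 = 24.970828.
Dept IV: Wₕ = 0.29602159; term = 0.29602159²·(1 − 0.21322421)·869000/2970 = 20.172564.
Dept III: Wₕ = 0.10985251; term = 0.10985251²·(1 − 0.06287483)·112800/325 = 3.925033.
Sum = 56.623654.
SE = √(56.623654) = 7.52.

7.52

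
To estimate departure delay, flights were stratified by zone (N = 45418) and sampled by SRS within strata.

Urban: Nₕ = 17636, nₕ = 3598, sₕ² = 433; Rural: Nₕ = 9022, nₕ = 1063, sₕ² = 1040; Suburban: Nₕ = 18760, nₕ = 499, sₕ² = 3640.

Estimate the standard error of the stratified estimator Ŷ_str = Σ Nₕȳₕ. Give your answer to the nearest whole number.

50980

Var(Ŷ_str) = Σₕ Nₕ²(1 − fₕ)sₕ²/nₕ.
Urban: 17636²·(1 − 3598/17636)·433/3598 = 2.9794223 × 10^7.
Rural: 9022²·(1 − 1063/9022)·1040/1063 = 7.0252438 × 10^7.
Suburban: 18760²·(1 − 499/18760)·3640/499 = 2.4989538 × 10^9.
Sum = 2.5990005 × 10^9.
SE = √(2.5990005 × 10^9) = 50980.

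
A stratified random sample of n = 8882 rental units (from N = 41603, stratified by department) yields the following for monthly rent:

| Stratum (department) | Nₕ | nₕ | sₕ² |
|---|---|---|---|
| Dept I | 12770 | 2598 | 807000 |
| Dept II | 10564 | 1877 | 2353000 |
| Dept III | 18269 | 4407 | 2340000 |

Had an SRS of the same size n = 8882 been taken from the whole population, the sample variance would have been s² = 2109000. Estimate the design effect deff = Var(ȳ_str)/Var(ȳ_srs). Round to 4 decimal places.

0.8967

Var(ȳ_str) = Σ Wₕ²(1−fₕ)sₕ²/nₕ with Wₕ = Nₕ/41603:
  Dept I: (12770/41603)²·(1−2598/12770)·807000/2598 = 23.312151
  Dept II: (10564/41603)²·(1−1877/10564)·2353000/1877 = 66.467076
  Dept III: (18269/41603)²·(1−4407/18269)·2340000/4407 = 77.689832
  → Var(ȳ_str) = 167.46906.
Var(ȳ_srs) = (1 − 8882/41603)·2109000/8882 = 186.75306.
deff = 167.46906 / 186.75306 = 0.8967.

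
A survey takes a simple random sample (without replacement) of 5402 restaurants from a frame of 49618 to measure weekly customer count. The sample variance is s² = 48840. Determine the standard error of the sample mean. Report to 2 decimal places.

Under SRS without replacement, Var(ȳ) = (1 − f)·s²/n with f = n/N = 5402/49618 = 0.10887178.
Var(ȳ) = (1 − 0.10887178)·48840/5402 = 0.89112822·9.0410959 = 8.0567757.
SE(ȳ) = √(8.0567757) = 2.84.

2.84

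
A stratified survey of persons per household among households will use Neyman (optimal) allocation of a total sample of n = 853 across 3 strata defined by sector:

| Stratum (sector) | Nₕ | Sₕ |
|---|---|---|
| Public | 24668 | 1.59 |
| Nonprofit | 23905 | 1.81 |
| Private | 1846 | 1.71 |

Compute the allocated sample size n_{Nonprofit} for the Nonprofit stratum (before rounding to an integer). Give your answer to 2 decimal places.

Neyman allocation: nₕ = n·NₕSₕ / Σⱼ NⱼSⱼ.
Σ NⱼSⱼ = 24668·1.59 + 23905·1.81 + 1846·1.71 = 85646.83.
n_{Nonprofit} = 853·23905·1.81 / 85646.83 = 430.93.

430.93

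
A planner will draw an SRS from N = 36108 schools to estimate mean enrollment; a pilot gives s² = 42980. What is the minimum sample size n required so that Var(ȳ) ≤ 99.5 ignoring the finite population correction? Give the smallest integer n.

Without fpc, n₀ = s²/D = 42980/99.5 = 431.9598.
Rounding up, n = 432.

432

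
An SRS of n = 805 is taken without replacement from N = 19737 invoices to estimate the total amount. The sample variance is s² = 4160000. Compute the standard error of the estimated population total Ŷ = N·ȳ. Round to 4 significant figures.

1.390 × 10^6

Var(Ŷ) = N²·Var(ȳ) = N²·(1 − n/N)·s²/n.
f = 805/19737 = 0.04078634; Var(ȳ) = 0.95921366·4160000/805 = 4956.9302.
Var(Ŷ) = 19737² · 4956.9302 = 1.930968 × 10^12.
SE(Ŷ) = √(1.930968 × 10^12) = 1.390 × 10^6.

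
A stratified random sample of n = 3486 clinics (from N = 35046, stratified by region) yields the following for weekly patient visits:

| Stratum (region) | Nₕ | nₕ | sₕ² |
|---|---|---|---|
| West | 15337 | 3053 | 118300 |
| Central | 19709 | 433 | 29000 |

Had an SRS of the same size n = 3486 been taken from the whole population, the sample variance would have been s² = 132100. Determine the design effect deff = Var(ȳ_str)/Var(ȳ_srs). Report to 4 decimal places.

0.7812

Var(ȳ_str) = Σ Wₕ²(1−fₕ)sₕ²/nₕ with Wₕ = Nₕ/35046:
  West: (15337/35046)²·(1−3053/15337)·118300/3053 = 5.9437598
  Central: (19709/35046)²·(1−433/19709)·29000/433 = 20.716419
  → Var(ȳ_str) = 26.660179.
Var(ȳ_srs) = (1 − 3486/35046)·132100/3486 = 34.125103.
deff = 26.660179 / 34.125103 = 0.7812.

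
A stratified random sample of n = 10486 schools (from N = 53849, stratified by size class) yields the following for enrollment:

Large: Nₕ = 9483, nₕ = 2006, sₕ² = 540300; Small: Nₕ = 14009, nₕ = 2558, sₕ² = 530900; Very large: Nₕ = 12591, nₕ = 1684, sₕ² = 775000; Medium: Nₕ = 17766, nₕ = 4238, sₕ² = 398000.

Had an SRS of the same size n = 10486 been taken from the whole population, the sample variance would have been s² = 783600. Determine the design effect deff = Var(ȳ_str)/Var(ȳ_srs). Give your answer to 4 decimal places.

0.7918

Var(ȳ_str) = Σ Wₕ²(1−fₕ)sₕ²/nₕ with Wₕ = Nₕ/53849:
  Large: (9483/53849)²·(1−2006/9483)·540300/2006 = 6.5860024
  Small: (14009/53849)²·(1−2558/14009)·530900/2558 = 11.481733
  Very large: (12591/53849)²·(1−1684/12591)·775000/1684 = 21.795652
  Medium: (17766/53849)²·(1−4238/17766)·398000/4238 = 7.7837717
  → Var(ȳ_str) = 47.647159.
Var(ȳ_srs) = (1 − 10486/53849)·783600/10486 = 60.176407.
deff = 47.647159 / 60.176407 = 0.7918.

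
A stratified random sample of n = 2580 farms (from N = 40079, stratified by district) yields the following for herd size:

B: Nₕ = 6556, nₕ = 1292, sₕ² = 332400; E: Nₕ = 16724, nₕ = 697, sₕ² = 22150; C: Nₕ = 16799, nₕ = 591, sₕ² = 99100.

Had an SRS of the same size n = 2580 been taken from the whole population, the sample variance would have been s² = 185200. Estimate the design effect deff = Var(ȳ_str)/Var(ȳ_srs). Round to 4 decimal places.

0.5844

Var(ȳ_str) = Σ Wₕ²(1−fₕ)sₕ²/nₕ with Wₕ = Nₕ/40079:
  B: (6556/40079)²·(1−1292/6556)·332400/1292 = 5.5273832
  E: (16724/40079)²·(1−697/16724)·22150/697 = 5.302731
  C: (16799/40079)²·(1−591/16799)·99100/591 = 28.422696
  → Var(ȳ_str) = 39.25281.
Var(ȳ_srs) = (1 − 2580/40079)·185200/2580 = 67.162072.
deff = 39.25281 / 67.162072 = 0.5844.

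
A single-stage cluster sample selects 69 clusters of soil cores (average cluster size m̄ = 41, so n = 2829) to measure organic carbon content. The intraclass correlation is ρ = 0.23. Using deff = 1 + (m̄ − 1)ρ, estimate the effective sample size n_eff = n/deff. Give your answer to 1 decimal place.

277.4

deff = 1 + (41 − 1)·0.23 = 1 + 9.2 = 10.2.
n_eff = 2829 / 10.2 = 277.4.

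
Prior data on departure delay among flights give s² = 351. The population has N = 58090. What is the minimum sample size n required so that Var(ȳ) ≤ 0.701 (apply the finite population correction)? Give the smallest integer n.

Without fpc, n₀ = s²/D = 351/0.701 = 500.7133.
With fpc, (1 − n/N)·s²/n ≤ D requires n ≥ n₀/(1 + n₀/N) = 500.7133/(1 + 500.7133/58090) = 496.4342.
Rounding up, n = 497.

497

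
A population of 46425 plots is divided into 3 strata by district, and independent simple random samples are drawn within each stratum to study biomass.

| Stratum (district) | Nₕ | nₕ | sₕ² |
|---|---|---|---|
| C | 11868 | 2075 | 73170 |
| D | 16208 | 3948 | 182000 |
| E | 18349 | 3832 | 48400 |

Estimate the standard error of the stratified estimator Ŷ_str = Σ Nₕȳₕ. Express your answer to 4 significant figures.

128900

Var(Ŷ_str) = Σₕ Nₕ²(1 − fₕ)sₕ²/nₕ.
C: 11868²·(1 − 2075/11868)·73170/2075 = 4.0983425 × 10^9.
D: 16208²·(1 − 3948/16208)·182000/3948 = 9.1603938 × 10^9.
E: 18349²·(1 − 3832/18349)·48400/3832 = 3.3644117 × 10^9.
Sum = 1.6623148 × 10^10.
SE = √(1.6623148 × 10^10) = 128900.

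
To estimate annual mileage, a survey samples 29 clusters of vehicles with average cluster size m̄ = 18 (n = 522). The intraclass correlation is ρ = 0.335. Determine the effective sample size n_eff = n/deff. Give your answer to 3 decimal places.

77.969

deff = 1 + (18 − 1)·0.335 = 1 + 5.695 = 6.695.
n_eff = 522 / 6.695 = 77.969.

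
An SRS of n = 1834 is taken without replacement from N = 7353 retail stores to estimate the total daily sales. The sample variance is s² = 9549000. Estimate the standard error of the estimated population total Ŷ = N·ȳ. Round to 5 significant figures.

459670

Var(Ŷ) = N²·Var(ȳ) = N²·(1 − n/N)·s²/n.
f = 1834/7353 = 0.24942200; Var(ȳ) = 0.75057800·9549000/1834 = 3907.9985.
Var(Ŷ) = 7353² · 3907.9985 = 2.1129223 × 10^11.
SE(Ŷ) = √(2.1129223 × 10^11) = 459670.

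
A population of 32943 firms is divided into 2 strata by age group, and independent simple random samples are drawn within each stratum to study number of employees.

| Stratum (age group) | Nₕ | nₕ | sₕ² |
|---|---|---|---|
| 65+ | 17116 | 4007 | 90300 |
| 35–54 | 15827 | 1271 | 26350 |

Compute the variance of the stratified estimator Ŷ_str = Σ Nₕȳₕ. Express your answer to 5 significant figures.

9.8325 × 10^9

Var(Ŷ_str) = Σₕ Nₕ²(1 − fₕ)sₕ²/nₕ.
65+: 17116²·(1 − 4007/17116)·90300/4007 = 5.0563863 × 10^9.
35–54: 15827²·(1 − 1271/15827)·26350/1271 = 4.7761254 × 10^9.
Sum = 9.8325117 × 10^9.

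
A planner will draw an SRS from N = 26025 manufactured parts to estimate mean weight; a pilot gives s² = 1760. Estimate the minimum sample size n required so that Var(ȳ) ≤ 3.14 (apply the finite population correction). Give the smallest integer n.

549

Without fpc, n₀ = s²/D = 1760/3.14 = 560.5096.
With fpc, (1 − n/N)·s²/n ≤ D requires n ≥ n₀/(1 + n₀/N) = 560.5096/(1 + 560.5096/26025) = 548.6922.
Rounding up, n = 549.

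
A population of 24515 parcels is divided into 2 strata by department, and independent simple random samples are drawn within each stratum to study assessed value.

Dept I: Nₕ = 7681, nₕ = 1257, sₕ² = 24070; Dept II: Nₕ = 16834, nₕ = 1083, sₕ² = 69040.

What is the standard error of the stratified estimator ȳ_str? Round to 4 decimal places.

Var(ȳ_str) = Σₕ Wₕ²(1 − fₕ)sₕ²/nₕ with Wₕ = Nₕ/N, N = 24515.
Dept I: Wₕ = 0.31331838; term = 0.31331838²·(1 − 0.16365057)·24070/1257 = 1.5721729.
Dept II: Wₕ = 0.68668162; term = 0.68668162²·(1 − 0.06433409)·69040/1083 = 28.125742.
Sum = 29.697915.
SE = √(29.697915) = 5.4496.

5.4496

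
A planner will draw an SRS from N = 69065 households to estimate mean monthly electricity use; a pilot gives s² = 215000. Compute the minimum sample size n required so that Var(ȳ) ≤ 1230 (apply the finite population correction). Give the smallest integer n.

Without fpc, n₀ = s²/D = 215000/1230 = 174.7967.
With fpc, (1 − n/N)·s²/n ≤ D requires n ≥ n₀/(1 + n₀/N) = 174.7967/(1 + 174.7967/69065) = 174.3554.
Rounding up, n = 175.

175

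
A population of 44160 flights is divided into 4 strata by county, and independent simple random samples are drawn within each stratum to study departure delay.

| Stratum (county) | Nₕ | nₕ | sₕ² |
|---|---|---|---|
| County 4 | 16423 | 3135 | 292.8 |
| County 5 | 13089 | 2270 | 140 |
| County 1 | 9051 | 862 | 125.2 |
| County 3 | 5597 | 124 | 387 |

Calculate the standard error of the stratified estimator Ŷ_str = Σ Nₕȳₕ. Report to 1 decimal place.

11639.7

Var(Ŷ_str) = Σₕ Nₕ²(1 − fₕ)sₕ²/nₕ.
County 4: 16423²·(1 − 3135/16423)·292.8/3135 = 2.0381946 × 10^7.
County 5: 13089²·(1 − 2270/13089)·140/2270 = 8.7336497 × 10^6.
County 1: 9051²·(1 − 862/9051)·125.2/862 = 1.0765259 × 10^7.
County 3: 5597²·(1 − 124/5597)·387/124 = 9.5602673 × 10^7.
Sum = 1.3548353 × 10^8.
SE = √(1.3548353 × 10^8) = 11639.7.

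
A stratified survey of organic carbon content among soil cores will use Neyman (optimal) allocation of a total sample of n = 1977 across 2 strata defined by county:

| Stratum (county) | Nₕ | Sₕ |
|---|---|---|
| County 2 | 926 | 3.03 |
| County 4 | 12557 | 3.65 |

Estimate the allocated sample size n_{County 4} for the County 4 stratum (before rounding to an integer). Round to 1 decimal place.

Neyman allocation: nₕ = n·NₕSₕ / Σⱼ NⱼSⱼ.
Σ NⱼSⱼ = 926·3.03 + 12557·3.65 = 48638.83.
n_{County 4} = 1977·12557·3.65 / 48638.83 = 1863.0.

1863.0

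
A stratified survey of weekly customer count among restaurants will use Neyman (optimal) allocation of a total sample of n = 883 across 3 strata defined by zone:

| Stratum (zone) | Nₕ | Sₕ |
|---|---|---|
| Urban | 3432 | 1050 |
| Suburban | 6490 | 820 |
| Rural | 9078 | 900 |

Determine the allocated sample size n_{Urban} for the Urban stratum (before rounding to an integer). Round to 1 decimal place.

186.1

Neyman allocation: nₕ = n·NₕSₕ / Σⱼ NⱼSⱼ.
Σ NⱼSⱼ = 3432·1050 + 6490·820 + 9078·900 = 1.70956 × 10^7.
n_{Urban} = 883·3432·1050 / (1.70956 × 10^7) = 186.1.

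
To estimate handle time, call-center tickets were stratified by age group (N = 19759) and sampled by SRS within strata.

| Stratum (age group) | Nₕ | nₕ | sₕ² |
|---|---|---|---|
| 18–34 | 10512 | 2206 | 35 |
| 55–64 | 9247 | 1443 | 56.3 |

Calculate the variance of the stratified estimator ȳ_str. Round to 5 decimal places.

Var(ȳ_str) = Σₕ Wₕ²(1 − fₕ)sₕ²/nₕ with Wₕ = Nₕ/N, N = 19759.
18–34: Wₕ = 0.53201073; term = 0.53201073²·(1 − 0.20985540)·35/2206 = 0.0035482147.
55–64: Wₕ = 0.46798927; term = 0.46798927²·(1 − 0.15605061)·56.3/1443 = 0.0072115772.
Sum = 0.010759792.

0.01076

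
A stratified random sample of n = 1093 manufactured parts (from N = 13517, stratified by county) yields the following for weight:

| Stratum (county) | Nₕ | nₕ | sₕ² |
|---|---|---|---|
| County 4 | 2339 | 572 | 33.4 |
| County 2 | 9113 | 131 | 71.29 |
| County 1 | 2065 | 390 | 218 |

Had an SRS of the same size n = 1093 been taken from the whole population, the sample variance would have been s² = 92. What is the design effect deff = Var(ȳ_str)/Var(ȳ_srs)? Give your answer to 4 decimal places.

3.3051

Var(ȳ_str) = Σ Wₕ²(1−fₕ)sₕ²/nₕ with Wₕ = Nₕ/13517:
  County 4: (2339/13517)²·(1−572/2339)·33.4/572 = 0.0013208594
  County 2: (9113/13517)²·(1−131/9113)·71.29/131 = 0.24379855
  County 1: (2065/13517)²·(1−390/2065)·218/390 = 0.01058196
  → Var(ȳ_str) = 0.25570137.
Var(ȳ_srs) = (1 − 1093/13517)·92/1093 = 0.07736576.
deff = 0.25570137 / 0.07736576 = 3.3051.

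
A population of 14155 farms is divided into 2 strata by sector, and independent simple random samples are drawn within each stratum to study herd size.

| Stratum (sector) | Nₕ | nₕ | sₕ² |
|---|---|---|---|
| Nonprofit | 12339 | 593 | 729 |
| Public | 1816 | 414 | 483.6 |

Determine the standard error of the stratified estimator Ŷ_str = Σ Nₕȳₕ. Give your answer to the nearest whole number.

Var(Ŷ_str) = Σₕ Nₕ²(1 − fₕ)sₕ²/nₕ.
Nonprofit: 12339²·(1 − 593/12339)·729/593 = 1.7817337 × 10^8.
Public: 1816²·(1 − 414/1816)·483.6/414 = 2.9740606 × 10^6.
Sum = 1.8114743 × 10^8.
SE = √(1.8114743 × 10^8) = 13459.

13459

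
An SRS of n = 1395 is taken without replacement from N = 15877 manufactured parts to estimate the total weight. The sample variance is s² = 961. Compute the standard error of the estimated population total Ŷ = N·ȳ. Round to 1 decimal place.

Var(Ŷ) = N²·Var(ȳ) = N²·(1 − n/N)·s²/n.
f = 1395/15877 = 0.08786295; Var(ȳ) = 0.91213705·961/1395 = 0.62836108.
Var(Ŷ) = 15877² · 0.62836108 = 1.5839671 × 10^8.
SE(Ŷ) = √(1.5839671 × 10^8) = 12585.6.

12585.6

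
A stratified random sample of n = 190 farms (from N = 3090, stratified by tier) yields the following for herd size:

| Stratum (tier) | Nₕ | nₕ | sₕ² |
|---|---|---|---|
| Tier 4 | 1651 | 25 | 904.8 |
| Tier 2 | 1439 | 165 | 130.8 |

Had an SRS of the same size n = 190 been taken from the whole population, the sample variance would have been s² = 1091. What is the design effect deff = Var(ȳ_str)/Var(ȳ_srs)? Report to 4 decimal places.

Var(ȳ_str) = Σ Wₕ²(1−fₕ)sₕ²/nₕ with Wₕ = Nₕ/3090:
  Tier 4: (1651/3090)²·(1−25/1651)·904.8/25 = 10.175675
  Tier 2: (1439/3090)²·(1−165/1439)·130.8/165 = 0.15220785
  → Var(ȳ_str) = 10.327883.
Var(ȳ_srs) = (1 − 190/3090)·1091/190 = 5.3890308.
deff = 10.327883 / 5.3890308 = 1.9165.

1.9165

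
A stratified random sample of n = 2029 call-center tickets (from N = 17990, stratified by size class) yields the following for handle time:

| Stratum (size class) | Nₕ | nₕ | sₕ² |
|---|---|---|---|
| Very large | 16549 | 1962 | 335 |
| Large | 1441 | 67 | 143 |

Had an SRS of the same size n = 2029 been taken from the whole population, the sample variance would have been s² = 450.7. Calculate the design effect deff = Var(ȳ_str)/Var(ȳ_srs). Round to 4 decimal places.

Var(ȳ_str) = Σ Wₕ²(1−fₕ)sₕ²/nₕ with Wₕ = Nₕ/17990:
  Very large: (16549/17990)²·(1−1962/16549)·335/1962 = 0.12735653
  Large: (1441/17990)²·(1−67/1441)·143/67 = 0.013057187
  → Var(ȳ_str) = 0.14041372.
Var(ȳ_srs) = (1 − 2029/17990)·450.7/2029 = 0.19707632.
deff = 0.14041372 / 0.19707632 = 0.7125.

0.7125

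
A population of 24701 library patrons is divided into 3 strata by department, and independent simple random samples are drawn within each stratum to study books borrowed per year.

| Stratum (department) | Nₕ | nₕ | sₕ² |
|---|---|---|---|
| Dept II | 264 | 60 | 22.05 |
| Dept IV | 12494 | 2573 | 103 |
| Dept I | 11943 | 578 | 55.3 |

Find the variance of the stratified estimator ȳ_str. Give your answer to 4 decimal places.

0.0294

Var(ȳ_str) = Σₕ Wₕ²(1 − fₕ)sₕ²/nₕ with Wₕ = Nₕ/N, N = 24701.
Dept II: Wₕ = 0.01068783; term = 0.01068783²·(1 − 0.22727273)·22.05/60 = 3.243862 × 10^-5.
Dept IV: Wₕ = 0.50580948; term = 0.50580948²·(1 − 0.20593885)·103/2573 = 0.0081325233.
Dept I: Wₕ = 0.48350269; term = 0.48350269²·(1 − 0.04839655)·55.3/578 = 0.021283894.
Sum = 0.029448856.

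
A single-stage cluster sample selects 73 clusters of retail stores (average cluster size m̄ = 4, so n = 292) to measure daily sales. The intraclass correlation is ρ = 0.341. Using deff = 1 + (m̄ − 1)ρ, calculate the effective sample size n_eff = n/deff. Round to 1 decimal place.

144.3

deff = 1 + (4 − 1)·0.341 = 1 + 1.023 = 2.023.
n_eff = 292 / 2.023 = 144.3.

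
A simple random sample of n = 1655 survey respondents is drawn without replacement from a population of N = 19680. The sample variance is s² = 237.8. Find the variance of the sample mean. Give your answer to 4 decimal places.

Under SRS without replacement, Var(ȳ) = (1 − f)·s²/n with f = n/N = 1655/19680 = 0.08409553.
Var(ȳ) = (1 − 0.08409553)·237.8/1655 = 0.91590447·0.1436858 = 0.13160247.

0.1316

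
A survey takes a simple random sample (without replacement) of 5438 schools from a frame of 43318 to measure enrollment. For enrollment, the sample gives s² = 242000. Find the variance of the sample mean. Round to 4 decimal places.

38.9151

Under SRS without replacement, Var(ȳ) = (1 − f)·s²/n with f = n/N = 5438/43318 = 0.12553673.
Var(ȳ) = (1 − 0.12553673)·242000/5438 = 0.87446327·44.501655 = 38.915063.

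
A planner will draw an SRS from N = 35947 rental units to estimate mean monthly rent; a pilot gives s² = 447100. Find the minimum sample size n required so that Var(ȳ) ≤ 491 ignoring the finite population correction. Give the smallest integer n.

911

Without fpc, n₀ = s²/D = 447100/491 = 910.5906.
Rounding up, n = 911.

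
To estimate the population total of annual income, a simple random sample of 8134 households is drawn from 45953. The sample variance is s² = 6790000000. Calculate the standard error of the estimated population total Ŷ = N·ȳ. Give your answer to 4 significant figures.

Var(Ŷ) = N²·Var(ȳ) = N²·(1 − n/N)·s²/n.
f = 8134/45953 = 0.17700694; Var(ȳ) = 0.82299306·6790000000/8134 = 687007.97.
Var(Ŷ) = 45953² · 687007.97 = 1.4507398 × 10^15.
SE(Ŷ) = √(1.4507398 × 10^15) = 3.809 × 10^7.

3.809 × 10^7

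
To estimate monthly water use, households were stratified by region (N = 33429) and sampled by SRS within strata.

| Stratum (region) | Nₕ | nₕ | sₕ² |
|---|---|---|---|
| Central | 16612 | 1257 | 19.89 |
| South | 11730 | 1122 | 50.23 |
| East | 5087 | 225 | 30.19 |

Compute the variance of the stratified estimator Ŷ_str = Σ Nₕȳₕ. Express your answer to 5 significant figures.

Var(Ŷ_str) = Σₕ Nₕ²(1 − fₕ)sₕ²/nₕ.
Central: 16612²·(1 − 1257/16612)·19.89/1257 = 4.0361867 × 10^6.
South: 11730²·(1 − 1122/11730)·50.23/1122 = 5.5705983 × 10^6.
East: 5087²·(1 − 225/5087)·30.19/225 = 3.3186182 × 10^6.
Sum = 1.2925403 × 10^7.

1.2925 × 10^7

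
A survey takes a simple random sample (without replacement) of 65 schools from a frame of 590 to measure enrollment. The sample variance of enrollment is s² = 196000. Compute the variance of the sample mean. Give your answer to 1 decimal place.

2683.2

Under SRS without replacement, Var(ȳ) = (1 − f)·s²/n with f = n/N = 65/590 = 0.11016949.
Var(ȳ) = (1 − 0.11016949)·196000/65 = 0.88983051·3015.3846 = 2683.1812.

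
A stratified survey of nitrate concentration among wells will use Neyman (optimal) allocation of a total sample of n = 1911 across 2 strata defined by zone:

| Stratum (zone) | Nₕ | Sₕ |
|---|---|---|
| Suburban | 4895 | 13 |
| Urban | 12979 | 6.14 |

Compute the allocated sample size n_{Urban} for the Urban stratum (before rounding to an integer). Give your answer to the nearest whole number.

Neyman allocation: nₕ = n·NₕSₕ / Σⱼ NⱼSⱼ.
Σ NⱼSⱼ = 4895·13 + 12979·6.14 = 143326.06.
n_{Urban} = 1911·12979·6.14 / 143326.06 = 1063.

1063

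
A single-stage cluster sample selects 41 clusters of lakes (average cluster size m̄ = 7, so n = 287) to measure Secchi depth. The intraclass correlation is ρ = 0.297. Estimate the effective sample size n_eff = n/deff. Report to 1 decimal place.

deff = 1 + (7 − 1)·0.297 = 1 + 1.782 = 2.782.
n_eff = 287 / 2.782 = 103.2.

103.2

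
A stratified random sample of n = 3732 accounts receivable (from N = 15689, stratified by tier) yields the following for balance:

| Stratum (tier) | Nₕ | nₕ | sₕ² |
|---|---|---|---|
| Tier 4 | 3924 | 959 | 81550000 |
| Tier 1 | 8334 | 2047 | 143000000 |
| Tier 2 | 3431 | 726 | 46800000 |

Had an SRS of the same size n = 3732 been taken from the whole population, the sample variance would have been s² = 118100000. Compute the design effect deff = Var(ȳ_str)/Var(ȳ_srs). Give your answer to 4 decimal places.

Var(ȳ_str) = Σ Wₕ²(1−fₕ)sₕ²/nₕ with Wₕ = Nₕ/15689:
  Tier 4: (3924/15689)²·(1−959/3924)·81550000/959 = 4019.4676
  Tier 1: (8334/15689)²·(1−2047/8334)·143000000/2047 = 14870.468
  Tier 2: (3431/15689)²·(1−726/3431)·46800000/726 = 2430.5619
  → Var(ȳ_str) = 21320.498.
Var(ȳ_srs) = (1 − 3732/15689)·118100000/3732 = 24117.663.
deff = 21320.498 / 24117.663 = 0.8840.

0.8840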